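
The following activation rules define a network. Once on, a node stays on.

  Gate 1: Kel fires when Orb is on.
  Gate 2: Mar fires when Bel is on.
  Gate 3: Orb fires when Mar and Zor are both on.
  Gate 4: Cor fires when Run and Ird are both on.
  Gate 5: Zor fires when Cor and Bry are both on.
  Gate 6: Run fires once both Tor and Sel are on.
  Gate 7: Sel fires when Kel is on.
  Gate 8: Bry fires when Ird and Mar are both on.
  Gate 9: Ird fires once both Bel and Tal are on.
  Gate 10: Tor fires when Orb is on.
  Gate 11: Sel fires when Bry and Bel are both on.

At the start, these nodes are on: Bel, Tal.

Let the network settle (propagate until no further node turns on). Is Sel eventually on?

Gate 9: Bel and Tal on → Ird on.
Bel is on, so Mar fires (Gate 2).
Ird and Mar are on, so Bry fires (Gate 8).
Gate 11: Bry and Bel on → Sel on.

Yes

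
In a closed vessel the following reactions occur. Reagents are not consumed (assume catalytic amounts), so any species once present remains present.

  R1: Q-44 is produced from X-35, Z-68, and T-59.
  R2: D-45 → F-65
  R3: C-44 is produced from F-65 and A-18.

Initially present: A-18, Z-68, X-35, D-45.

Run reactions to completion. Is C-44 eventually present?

Yes

D-45 present → F-65 forms (R2).
F-65 and A-18 present → C-44 forms (R3).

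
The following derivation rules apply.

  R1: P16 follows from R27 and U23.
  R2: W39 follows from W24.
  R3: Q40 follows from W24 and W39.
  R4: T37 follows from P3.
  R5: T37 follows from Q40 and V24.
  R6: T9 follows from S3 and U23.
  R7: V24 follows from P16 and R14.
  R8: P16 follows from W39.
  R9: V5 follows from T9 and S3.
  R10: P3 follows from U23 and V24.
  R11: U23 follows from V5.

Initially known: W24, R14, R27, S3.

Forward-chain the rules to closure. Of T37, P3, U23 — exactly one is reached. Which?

T37

From W24, R2 gives W39.
W39 holds, so P16 follows (R8).
From W24 and W39, R3 gives Q40.
P16 and R14 hold, so V24 follows (R7).
Q40 and V24 hold, so T37 follows (R5).
P3 would need U23 and V24 (R10), but U23 is never established. U23 would need V5 (R11), but V5 is never established.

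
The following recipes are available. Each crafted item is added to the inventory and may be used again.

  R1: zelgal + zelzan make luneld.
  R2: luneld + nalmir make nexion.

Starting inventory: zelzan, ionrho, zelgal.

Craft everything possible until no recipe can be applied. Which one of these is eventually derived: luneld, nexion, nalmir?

zelgal + zelzan → luneld (R1).
nexion would need luneld and nalmir (R2), but nalmir is never obtained. No rule produces nalmir, and it is not given.

luneld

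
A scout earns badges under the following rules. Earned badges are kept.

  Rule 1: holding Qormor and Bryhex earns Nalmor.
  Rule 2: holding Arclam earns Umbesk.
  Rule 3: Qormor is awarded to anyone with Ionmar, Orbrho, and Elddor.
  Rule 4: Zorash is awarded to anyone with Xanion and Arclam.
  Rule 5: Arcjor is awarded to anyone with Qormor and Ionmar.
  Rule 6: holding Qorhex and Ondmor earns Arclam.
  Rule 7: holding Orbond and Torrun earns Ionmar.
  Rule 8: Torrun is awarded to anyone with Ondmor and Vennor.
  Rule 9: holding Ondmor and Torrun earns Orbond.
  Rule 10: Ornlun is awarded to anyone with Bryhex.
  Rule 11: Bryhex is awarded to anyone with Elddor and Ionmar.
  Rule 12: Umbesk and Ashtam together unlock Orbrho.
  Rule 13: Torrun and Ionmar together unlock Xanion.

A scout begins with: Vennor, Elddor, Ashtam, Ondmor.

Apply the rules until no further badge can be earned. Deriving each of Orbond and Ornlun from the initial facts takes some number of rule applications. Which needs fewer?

Orbond: With Ondmor and Vennor, Torrun is earned (Rule 8). With Ondmor and Torrun, Orbond is earned (Rule 9). [2 rule applications]
Ornlun: With Ondmor and Vennor, Torrun is earned (Rule 8). With Ondmor and Torrun, Orbond is earned (Rule 9). With Orbond and Torrun, Ionmar is earned (Rule 7). With Elddor and Ionmar, Bryhex is earned (Rule 11). With Bryhex, Ornlun is earned (Rule 10). [5 rule applications]
Orbond needs fewer.

Orbond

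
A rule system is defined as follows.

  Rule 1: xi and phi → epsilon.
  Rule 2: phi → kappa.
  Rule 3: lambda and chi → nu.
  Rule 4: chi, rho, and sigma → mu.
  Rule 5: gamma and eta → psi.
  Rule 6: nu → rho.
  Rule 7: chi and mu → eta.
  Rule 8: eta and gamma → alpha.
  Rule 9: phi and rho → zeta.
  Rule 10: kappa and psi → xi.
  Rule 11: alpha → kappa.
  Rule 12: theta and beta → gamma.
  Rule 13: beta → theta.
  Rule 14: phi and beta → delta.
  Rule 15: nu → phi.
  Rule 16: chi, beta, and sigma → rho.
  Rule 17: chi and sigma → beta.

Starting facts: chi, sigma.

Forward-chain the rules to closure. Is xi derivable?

Yes

From chi and sigma, Rule 17 gives beta.
From chi, beta, and sigma, Rule 16 gives rho.
beta holds, so theta follows (Rule 13).
From theta and beta, Rule 12 gives gamma.
From chi, rho, and sigma, Rule 4 gives mu.
From chi and mu, Rule 7 gives eta.
From eta and gamma, Rule 8 gives alpha.
From gamma and eta, Rule 5 gives psi.
From alpha, Rule 11 gives kappa.
kappa and psi hold, so xi follows (Rule 10).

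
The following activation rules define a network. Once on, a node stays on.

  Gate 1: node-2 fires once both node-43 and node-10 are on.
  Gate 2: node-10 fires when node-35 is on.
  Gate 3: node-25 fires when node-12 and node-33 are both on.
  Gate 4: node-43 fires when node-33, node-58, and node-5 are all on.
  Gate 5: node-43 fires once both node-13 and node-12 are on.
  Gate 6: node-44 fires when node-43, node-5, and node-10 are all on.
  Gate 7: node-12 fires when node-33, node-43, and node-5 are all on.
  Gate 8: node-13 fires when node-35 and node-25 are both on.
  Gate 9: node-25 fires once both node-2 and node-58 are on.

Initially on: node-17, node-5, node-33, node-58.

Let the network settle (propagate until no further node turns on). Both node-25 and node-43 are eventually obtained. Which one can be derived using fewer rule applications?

node-43: Gate 4: node-33, node-58, and node-5 on → node-43 on. [1 rule application]
node-25: Gate 4: node-33, node-58, and node-5 on → node-43 on. node-33, node-43, and node-5 are on, so node-12 fires (Gate 7). node-12 and node-33 are on, so node-25 fires (Gate 3). [3 rule applications]
node-43 needs fewer.

node-43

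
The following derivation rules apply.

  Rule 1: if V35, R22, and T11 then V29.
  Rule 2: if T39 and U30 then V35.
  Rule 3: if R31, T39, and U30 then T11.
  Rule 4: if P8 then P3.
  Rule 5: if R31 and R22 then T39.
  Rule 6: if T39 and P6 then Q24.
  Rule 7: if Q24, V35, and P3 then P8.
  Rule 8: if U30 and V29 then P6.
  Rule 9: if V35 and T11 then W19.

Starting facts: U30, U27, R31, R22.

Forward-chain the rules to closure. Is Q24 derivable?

R31 and R22 hold, so T39 follows (Rule 5).
From T39 and U30, Rule 2 gives V35.
From R31, T39, and U30, Rule 3 gives T11.
From V35, R22, and T11, Rule 1 gives V29.
From U30 and V29, Rule 8 gives P6.
From T39 and P6, Rule 6 gives Q24.

Yes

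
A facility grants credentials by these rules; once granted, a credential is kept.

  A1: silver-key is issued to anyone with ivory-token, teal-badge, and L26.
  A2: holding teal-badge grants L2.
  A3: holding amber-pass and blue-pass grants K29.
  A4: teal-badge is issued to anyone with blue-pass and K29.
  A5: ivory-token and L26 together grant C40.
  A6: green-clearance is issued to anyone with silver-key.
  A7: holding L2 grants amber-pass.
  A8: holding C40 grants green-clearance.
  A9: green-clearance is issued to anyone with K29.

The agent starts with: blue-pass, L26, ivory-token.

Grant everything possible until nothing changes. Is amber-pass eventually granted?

amber-pass would need L2 (A7), but L2 is never granted.

No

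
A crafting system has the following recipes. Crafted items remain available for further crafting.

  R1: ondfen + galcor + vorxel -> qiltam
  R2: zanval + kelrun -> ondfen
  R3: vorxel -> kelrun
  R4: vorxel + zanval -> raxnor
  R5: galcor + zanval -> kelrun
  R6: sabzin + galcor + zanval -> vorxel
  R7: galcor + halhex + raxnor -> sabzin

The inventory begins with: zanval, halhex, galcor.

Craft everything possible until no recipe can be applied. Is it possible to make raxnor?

No

raxnor would need vorxel and zanval (R4), but vorxel is never obtained.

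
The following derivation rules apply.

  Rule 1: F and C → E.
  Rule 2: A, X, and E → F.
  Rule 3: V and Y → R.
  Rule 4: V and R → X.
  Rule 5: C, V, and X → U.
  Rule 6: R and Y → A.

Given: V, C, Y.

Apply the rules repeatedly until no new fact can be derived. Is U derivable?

V and Y hold, so R follows (Rule 3).
V and R hold, so X follows (Rule 4).
C, V, and X hold, so U follows (Rule 5).

Yes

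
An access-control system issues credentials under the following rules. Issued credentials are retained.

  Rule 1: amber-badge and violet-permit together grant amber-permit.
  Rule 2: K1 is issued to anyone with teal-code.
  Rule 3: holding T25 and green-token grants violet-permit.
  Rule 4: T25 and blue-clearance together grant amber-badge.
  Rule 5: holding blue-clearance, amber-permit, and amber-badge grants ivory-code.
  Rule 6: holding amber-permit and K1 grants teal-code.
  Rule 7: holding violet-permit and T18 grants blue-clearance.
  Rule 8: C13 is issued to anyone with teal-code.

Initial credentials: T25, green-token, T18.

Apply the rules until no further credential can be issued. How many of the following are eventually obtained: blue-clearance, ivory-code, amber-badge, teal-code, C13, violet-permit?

4

Holding T25 and green-token grants violet-permit (Rule 3).
Holding violet-permit and T18 grants blue-clearance (Rule 7).
Holding T25 and blue-clearance grants amber-badge (Rule 4).
Holding amber-badge and violet-permit grants amber-permit (Rule 1).
Holding blue-clearance, amber-permit, and amber-badge grants ivory-code (Rule 5).
blue-clearance: reached.
ivory-code: reached.
amber-badge: reached.
teal-code would need amber-permit and K1 (Rule 6), but K1 is never granted.
C13 would need teal-code (Rule 8), but teal-code is never granted.
violet-permit: reached.
Reached: blue-clearance, ivory-code, amber-badge, and violet-permit — 4 of the 6.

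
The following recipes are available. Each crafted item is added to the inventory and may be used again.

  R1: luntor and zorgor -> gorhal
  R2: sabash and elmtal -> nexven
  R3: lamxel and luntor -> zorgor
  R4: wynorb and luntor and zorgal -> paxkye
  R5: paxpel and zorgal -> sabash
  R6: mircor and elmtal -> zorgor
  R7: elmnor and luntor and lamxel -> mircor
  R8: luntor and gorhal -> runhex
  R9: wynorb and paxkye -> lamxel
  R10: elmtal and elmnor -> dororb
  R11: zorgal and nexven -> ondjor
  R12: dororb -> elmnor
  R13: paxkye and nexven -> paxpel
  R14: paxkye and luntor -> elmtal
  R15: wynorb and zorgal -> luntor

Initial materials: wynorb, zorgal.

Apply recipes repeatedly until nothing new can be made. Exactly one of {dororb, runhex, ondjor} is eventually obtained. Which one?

wynorb and zorgal -> luntor (R15).
Using R4, wynorb, luntor, and zorgal make paxkye.
wynorb and paxkye -> lamxel (R9).
lamxel and luntor -> zorgor (R3).
luntor and zorgor -> gorhal (R1).
Using R8, luntor and gorhal make runhex.
ondjor would need zorgal and nexven (R11), but nexven is never obtained. dororb would need elmtal and elmnor (R10), but elmnor is never obtained.

runhex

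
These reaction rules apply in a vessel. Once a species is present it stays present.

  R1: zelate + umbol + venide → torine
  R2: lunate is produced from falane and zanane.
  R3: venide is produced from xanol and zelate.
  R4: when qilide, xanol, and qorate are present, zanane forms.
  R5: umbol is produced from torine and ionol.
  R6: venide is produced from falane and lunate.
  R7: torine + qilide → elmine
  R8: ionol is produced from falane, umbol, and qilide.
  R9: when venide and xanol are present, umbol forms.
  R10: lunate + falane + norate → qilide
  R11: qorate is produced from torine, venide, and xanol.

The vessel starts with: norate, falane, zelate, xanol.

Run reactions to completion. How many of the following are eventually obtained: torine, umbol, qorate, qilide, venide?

4

xanol and zelate present → venide forms (R3).
venide and xanol present → umbol forms (R9).
zelate, umbol, and venide present → torine forms (R1).
torine, venide, and xanol present → qorate forms (R11).
torine: reached.
umbol: reached.
qorate: reached.
qilide would need lunate, falane, and norate (R10), but lunate never forms.
venide: reached.
Reached: torine, umbol, qorate, and venide — 4 of the 5.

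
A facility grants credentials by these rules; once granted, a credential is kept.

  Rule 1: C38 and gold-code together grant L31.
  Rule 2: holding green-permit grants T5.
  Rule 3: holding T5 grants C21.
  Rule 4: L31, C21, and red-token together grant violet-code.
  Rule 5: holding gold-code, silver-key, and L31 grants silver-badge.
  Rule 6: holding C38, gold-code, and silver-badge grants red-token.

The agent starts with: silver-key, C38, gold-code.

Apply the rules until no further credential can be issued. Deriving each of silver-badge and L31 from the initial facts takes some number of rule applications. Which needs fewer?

L31

L31: Holding C38 and gold-code grants L31 (Rule 1). [1 rule application]
silver-badge: Holding C38 and gold-code grants L31 (Rule 1). Holding gold-code, silver-key, and L31 grants silver-badge (Rule 5). [2 rule applications]
L31 needs fewer.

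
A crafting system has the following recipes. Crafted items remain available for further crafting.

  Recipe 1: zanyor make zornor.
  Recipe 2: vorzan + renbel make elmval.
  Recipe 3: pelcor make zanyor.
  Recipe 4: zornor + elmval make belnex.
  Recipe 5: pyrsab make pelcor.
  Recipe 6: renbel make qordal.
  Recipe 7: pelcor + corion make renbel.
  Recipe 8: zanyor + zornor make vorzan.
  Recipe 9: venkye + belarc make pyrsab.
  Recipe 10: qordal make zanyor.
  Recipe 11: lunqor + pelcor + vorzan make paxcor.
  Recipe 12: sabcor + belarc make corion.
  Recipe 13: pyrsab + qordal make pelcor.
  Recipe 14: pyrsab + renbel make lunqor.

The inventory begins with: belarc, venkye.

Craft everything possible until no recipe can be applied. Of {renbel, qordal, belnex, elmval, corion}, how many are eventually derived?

0

renbel would need pelcor and corion (Recipe 7), but corion is never obtained.
qordal would need renbel (Recipe 6), but renbel is never obtained.
belnex would need zornor and elmval (Recipe 4), but elmval is never obtained.
elmval would need vorzan and renbel (Recipe 2), but renbel is never obtained.
corion would need sabcor and belarc (Recipe 12), but sabcor is never obtained.
None of the 5 are reached.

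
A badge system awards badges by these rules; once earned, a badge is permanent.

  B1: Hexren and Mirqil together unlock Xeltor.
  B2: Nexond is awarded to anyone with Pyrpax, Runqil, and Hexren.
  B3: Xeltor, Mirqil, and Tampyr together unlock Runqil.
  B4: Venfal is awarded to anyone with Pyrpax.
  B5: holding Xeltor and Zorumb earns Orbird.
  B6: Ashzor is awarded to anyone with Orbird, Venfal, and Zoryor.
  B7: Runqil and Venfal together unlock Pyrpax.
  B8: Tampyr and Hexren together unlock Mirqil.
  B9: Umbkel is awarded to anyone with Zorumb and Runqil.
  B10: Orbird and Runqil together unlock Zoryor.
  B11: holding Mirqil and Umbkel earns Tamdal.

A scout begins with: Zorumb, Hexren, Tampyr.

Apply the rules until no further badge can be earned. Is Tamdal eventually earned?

With Tampyr and Hexren, Mirqil is earned (B8).
With Hexren and Mirqil, Xeltor is earned (B1).
With Xeltor, Mirqil, and Tampyr, Runqil is earned (B3).
With Zorumb and Runqil, Umbkel is earned (B9).
With Mirqil and Umbkel, Tamdal is earned (B11).

Yes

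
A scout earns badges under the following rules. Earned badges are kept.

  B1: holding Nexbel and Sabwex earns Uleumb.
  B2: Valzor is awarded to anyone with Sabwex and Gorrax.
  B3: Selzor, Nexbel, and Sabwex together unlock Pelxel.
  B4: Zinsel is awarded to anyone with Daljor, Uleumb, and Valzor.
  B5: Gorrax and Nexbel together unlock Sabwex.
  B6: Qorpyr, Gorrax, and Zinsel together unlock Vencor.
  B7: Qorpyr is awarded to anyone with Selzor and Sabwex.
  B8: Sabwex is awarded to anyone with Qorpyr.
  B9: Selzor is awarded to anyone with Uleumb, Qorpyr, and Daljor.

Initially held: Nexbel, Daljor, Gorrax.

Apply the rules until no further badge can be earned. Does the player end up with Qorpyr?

Qorpyr would need Selzor and Sabwex (B7), but Selzor is never earned.

No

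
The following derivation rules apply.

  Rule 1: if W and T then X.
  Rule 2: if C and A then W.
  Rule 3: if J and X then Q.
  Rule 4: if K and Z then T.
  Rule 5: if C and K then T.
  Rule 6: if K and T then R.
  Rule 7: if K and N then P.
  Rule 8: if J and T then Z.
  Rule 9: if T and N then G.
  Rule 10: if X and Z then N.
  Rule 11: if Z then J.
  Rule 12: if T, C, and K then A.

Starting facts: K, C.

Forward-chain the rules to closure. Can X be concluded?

Yes

From C and K, Rule 5 gives T.
T, C, and K hold, so A follows (Rule 12).
From C and A, Rule 2 gives W.
W and T hold, so X follows (Rule 1).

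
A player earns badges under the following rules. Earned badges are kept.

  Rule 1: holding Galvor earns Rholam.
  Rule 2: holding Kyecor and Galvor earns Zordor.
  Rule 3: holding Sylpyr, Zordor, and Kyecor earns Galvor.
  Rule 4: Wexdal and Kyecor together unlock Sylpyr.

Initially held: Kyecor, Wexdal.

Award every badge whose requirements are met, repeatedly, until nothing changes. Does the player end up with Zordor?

No

Zordor would need Kyecor and Galvor (Rule 2), but Galvor is never earned.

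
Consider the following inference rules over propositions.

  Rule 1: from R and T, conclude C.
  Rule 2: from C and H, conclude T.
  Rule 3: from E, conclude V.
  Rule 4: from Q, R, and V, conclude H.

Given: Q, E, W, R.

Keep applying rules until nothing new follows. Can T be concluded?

No

T would need C and H (Rule 2), but C is never established.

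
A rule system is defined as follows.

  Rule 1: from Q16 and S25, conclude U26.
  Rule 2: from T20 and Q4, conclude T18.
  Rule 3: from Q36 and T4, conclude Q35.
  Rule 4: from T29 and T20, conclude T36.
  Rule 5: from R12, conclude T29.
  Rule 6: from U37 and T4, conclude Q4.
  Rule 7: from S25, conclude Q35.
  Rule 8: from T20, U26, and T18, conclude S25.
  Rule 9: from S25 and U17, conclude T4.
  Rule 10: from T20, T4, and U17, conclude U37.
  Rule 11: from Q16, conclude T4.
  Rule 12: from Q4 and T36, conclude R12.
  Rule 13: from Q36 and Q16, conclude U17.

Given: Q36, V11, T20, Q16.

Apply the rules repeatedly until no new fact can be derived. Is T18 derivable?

Yes

From Q36 and Q16, Rule 13 gives U17.
From Q16, Rule 11 gives T4.
T20, T4, and U17 hold, so U37 follows (Rule 10).
U37 and T4 hold, so Q4 follows (Rule 6).
T20 and Q4 hold, so T18 follows (Rule 2).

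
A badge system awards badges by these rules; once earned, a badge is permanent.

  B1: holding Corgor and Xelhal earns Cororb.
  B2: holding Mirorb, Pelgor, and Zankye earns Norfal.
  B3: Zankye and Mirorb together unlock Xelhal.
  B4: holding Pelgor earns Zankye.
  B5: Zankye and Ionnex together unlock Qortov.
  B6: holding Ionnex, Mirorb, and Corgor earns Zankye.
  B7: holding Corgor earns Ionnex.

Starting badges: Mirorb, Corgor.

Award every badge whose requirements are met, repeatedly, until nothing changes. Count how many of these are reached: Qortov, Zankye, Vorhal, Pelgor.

2

With Corgor, Ionnex is earned (B7).
With Ionnex, Mirorb, and Corgor, Zankye is earned (B6).
With Zankye and Ionnex, Qortov is earned (B5).
Qortov: reached.
Zankye: reached.
No rule produces Vorhal, and it is not given.
No rule produces Pelgor, and it is not given.
Reached: Qortov and Zankye — 2 of the 4.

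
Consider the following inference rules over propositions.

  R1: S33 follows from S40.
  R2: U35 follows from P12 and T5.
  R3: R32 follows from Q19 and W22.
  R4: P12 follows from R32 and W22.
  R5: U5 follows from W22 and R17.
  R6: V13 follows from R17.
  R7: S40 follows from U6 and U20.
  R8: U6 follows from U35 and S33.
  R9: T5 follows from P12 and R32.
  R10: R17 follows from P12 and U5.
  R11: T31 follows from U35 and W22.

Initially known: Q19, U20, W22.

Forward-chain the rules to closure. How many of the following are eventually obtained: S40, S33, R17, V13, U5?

0

S40 would need U6 and U20 (R7), but U6 is never established.
S33 would need S40 (R1), but S40 is never established.
R17 would need P12 and U5 (R10), but U5 is never established.
V13 would need R17 (R6), but R17 is never established.
U5 would need W22 and R17 (R5), but R17 is never established.
None of the 5 are reached.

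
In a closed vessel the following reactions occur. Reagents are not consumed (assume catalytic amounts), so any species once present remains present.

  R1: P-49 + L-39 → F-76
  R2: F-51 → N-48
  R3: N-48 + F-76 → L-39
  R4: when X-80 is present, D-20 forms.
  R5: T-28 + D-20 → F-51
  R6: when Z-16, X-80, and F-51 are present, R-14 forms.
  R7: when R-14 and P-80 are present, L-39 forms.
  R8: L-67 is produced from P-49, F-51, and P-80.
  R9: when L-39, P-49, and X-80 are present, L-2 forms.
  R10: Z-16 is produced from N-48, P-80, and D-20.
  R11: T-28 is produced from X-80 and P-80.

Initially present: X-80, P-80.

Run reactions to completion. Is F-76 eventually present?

F-76 would need P-49 and L-39 (R1), but P-49 never forms.

No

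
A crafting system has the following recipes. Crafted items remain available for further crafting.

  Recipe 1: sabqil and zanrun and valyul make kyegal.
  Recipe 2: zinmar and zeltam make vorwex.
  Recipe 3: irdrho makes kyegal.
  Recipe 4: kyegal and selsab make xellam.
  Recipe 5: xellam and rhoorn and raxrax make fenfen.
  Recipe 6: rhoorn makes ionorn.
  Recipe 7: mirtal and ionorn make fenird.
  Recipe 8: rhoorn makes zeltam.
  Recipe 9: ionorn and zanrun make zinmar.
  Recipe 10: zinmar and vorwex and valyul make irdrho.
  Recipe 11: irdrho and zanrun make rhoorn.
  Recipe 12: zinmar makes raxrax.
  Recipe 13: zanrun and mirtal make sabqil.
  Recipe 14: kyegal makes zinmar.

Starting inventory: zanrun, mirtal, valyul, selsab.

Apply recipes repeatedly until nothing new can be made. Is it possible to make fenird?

No

fenird would need mirtal and ionorn (Recipe 7), but ionorn is never obtained.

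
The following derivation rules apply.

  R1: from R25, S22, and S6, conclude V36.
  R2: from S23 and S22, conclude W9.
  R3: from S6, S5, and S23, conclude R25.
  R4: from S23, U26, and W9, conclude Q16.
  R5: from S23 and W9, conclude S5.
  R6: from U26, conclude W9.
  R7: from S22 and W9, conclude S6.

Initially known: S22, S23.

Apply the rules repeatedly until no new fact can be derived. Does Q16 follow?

Q16 would need S23, U26, and W9 (R4), but U26 is never established.

No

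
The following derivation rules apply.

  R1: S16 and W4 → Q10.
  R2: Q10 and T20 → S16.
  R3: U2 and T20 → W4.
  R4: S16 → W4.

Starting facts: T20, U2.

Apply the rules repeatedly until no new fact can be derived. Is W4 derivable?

Yes

From U2 and T20, R3 gives W4.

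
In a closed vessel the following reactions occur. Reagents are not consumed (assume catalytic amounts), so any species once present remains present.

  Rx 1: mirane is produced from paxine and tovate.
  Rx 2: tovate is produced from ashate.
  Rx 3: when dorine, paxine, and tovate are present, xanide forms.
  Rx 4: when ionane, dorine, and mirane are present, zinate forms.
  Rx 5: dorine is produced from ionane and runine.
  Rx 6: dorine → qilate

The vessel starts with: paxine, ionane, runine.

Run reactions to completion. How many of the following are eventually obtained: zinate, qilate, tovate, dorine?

2

ionane and runine present → dorine forms (Rx 5).
dorine present → qilate forms (Rx 6).
zinate would need ionane, dorine, and mirane (Rx 4), but mirane never forms.
qilate: reached.
tovate would need ashate (Rx 2), but ashate never forms.
dorine: reached.
Reached: qilate and dorine — 2 of the 4.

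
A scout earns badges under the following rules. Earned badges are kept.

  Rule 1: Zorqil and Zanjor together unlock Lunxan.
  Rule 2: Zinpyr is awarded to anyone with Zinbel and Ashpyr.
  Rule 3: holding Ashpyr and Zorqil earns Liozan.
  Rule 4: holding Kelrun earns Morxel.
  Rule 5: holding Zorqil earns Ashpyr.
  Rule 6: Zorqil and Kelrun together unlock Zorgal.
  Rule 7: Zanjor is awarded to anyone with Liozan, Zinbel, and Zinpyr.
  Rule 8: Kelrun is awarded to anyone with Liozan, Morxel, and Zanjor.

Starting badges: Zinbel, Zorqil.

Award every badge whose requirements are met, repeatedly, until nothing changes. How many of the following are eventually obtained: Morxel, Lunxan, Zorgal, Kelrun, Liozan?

With Zorqil, Ashpyr is earned (Rule 5).
With Zinbel and Ashpyr, Zinpyr is earned (Rule 2).
With Ashpyr and Zorqil, Liozan is earned (Rule 3).
With Liozan, Zinbel, and Zinpyr, Zanjor is earned (Rule 7).
With Zorqil and Zanjor, Lunxan is earned (Rule 1).
Morxel would need Kelrun (Rule 4), but Kelrun is never earned.
Lunxan: reached.
Zorgal would need Zorqil and Kelrun (Rule 6), but Kelrun is never earned.
Kelrun would need Liozan, Morxel, and Zanjor (Rule 8), but Morxel is never earned.
Liozan: reached.
Reached: Lunxan and Liozan — 2 of the 5.

2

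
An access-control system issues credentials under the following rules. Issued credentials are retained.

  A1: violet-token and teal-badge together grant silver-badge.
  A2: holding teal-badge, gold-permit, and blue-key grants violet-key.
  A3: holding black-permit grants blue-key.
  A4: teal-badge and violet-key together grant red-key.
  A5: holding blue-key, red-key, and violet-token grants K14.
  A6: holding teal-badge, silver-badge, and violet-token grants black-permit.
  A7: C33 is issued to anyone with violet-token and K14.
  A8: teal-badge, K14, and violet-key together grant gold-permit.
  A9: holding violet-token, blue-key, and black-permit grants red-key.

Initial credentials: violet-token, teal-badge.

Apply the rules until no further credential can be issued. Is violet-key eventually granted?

No

violet-key would need teal-badge, gold-permit, and blue-key (A2), but gold-permit is never granted.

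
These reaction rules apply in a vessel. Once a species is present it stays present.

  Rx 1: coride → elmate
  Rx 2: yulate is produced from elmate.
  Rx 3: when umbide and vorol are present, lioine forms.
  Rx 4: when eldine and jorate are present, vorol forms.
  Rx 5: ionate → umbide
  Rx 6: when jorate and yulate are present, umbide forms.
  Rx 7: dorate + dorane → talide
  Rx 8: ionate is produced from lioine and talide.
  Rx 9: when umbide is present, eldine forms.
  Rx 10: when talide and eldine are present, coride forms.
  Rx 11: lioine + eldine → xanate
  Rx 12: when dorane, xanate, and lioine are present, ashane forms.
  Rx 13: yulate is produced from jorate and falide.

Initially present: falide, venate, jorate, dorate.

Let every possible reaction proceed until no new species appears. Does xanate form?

jorate and falide present → yulate forms (Rx 13).
jorate and yulate present → umbide forms (Rx 6).
umbide present → eldine forms (Rx 9).
eldine and jorate present → vorol forms (Rx 4).
umbide and vorol present → lioine forms (Rx 3).
lioine and eldine present → xanate forms (Rx 11).

Yes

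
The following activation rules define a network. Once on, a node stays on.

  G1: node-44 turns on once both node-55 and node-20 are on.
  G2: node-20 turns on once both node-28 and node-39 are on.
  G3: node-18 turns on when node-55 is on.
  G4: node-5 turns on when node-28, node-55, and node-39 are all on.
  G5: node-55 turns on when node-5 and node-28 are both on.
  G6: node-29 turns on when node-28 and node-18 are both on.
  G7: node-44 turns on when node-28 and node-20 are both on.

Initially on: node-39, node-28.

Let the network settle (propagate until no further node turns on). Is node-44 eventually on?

node-28 and node-39 are on, so node-20 turns on (G2).
node-28 and node-20 are on, so node-44 turns on (G7).

Yes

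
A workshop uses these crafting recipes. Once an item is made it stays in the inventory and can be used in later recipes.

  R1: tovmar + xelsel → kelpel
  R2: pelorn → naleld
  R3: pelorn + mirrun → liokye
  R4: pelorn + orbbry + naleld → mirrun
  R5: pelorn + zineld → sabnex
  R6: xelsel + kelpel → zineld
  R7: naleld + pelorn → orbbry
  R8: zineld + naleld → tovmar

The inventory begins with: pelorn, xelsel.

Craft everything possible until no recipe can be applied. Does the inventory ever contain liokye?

Yes

pelorn → naleld (R2).
naleld + pelorn → orbbry (R7).
pelorn + orbbry + naleld → mirrun (R4).
Using R3, pelorn and mirrun make liokye.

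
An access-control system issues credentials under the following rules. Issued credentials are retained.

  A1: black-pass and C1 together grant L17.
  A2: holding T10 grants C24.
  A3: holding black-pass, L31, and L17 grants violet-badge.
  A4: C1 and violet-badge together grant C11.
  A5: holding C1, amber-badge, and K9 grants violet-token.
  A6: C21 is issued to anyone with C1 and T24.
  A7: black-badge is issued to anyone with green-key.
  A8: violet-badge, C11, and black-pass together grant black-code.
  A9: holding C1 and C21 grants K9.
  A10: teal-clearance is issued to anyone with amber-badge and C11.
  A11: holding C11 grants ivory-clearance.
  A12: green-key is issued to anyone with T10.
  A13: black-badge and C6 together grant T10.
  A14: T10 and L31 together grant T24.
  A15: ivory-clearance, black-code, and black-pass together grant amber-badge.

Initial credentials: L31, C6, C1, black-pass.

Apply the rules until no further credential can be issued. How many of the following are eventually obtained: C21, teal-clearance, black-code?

Holding black-pass and C1 grants L17 (A1).
Holding black-pass, L31, and L17 grants violet-badge (A3).
Holding C1 and violet-badge grants C11 (A4).
Holding violet-badge, C11, and black-pass grants black-code (A8).
Holding C11 grants ivory-clearance (A11).
Holding ivory-clearance, black-code, and black-pass grants amber-badge (A15).
Holding amber-badge and C11 grants teal-clearance (A10).
C21 would need C1 and T24 (A6), but T24 is never granted.
teal-clearance: reached.
black-code: reached.
Reached: teal-clearance and black-code — 2 of the 3.

2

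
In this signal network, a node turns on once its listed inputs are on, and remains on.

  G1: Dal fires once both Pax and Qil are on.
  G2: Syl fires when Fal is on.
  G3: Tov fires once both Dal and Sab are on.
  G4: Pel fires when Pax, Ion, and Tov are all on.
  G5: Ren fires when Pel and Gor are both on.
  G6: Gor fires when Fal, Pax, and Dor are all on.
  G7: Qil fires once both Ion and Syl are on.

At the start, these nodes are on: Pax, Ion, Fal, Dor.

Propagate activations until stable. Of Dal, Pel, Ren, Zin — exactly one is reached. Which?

Fal is on, so Syl fires (G2).
G7: Ion and Syl on → Qil on.
G1: Pax and Qil on → Dal on.
No rule produces Zin, and it is not given. Ren would need Pel and Gor (G5), but Pel never turns on. Pel would need Pax, Ion, and Tov (G4), but Tov never turns on.

Dal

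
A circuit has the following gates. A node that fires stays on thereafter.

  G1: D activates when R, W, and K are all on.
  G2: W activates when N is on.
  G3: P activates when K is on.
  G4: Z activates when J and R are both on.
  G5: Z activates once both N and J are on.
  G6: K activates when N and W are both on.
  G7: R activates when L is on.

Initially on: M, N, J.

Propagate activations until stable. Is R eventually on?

No

R would need L (G7), but L never turns on.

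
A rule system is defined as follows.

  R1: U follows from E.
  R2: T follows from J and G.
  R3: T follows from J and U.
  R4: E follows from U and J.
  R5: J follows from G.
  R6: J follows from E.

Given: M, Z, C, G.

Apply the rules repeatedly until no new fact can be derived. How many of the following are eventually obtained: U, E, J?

1

From G, R5 gives J.
U would need E (R1), but E is never established.
E would need U and J (R4), but U is never established.
J: reached.
Reached: J — 1 of the 3.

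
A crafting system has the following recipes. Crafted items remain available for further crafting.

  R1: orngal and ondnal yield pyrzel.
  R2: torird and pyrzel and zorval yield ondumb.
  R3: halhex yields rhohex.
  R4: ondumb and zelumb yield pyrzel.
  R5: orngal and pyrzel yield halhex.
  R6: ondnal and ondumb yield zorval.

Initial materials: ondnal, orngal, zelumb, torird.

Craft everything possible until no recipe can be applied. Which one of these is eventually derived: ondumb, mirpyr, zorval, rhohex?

rhohex

Using R1, orngal and ondnal make pyrzel.
Using R5, orngal and pyrzel make halhex.
Using R3, halhex makes rhohex.
No rule produces mirpyr, and it is not given. ondumb would need torird, pyrzel, and zorval (R2), but zorval is never obtained. zorval would need ondnal and ondumb (R6), but ondumb is never obtained.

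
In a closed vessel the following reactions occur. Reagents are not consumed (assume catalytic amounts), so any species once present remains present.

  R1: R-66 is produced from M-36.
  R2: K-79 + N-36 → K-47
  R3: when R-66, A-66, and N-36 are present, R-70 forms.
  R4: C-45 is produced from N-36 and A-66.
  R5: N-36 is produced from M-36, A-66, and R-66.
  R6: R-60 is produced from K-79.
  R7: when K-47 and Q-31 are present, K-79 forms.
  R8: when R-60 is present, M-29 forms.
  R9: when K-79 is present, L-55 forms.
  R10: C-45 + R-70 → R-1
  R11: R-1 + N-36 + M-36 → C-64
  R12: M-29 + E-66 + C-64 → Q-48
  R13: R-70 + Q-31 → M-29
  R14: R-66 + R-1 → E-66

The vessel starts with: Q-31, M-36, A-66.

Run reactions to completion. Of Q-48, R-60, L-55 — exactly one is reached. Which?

Q-48

M-36 present → R-66 forms (R1).
M-36, A-66, and R-66 present → N-36 forms (R5).
N-36 and A-66 present → C-45 forms (R4).
R-66, A-66, and N-36 present → R-70 forms (R3).
C-45 and R-70 present → R-1 forms (R10).
R-70 and Q-31 present → M-29 forms (R13).
R-66 and R-1 present → E-66 forms (R14).
R-1, N-36, and M-36 present → C-64 forms (R11).
M-29, E-66, and C-64 present → Q-48 forms (R12).
R-60 would need K-79 (R6), but K-79 never forms. L-55 would need K-79 (R9), but K-79 never forms.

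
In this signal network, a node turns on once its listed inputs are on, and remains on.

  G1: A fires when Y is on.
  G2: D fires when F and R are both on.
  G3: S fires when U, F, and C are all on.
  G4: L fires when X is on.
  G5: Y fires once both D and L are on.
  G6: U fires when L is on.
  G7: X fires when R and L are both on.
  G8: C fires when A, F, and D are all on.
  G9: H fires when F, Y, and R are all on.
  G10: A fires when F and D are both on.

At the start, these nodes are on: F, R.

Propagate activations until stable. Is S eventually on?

No

S would need U, F, and C (G3), but U never turns on.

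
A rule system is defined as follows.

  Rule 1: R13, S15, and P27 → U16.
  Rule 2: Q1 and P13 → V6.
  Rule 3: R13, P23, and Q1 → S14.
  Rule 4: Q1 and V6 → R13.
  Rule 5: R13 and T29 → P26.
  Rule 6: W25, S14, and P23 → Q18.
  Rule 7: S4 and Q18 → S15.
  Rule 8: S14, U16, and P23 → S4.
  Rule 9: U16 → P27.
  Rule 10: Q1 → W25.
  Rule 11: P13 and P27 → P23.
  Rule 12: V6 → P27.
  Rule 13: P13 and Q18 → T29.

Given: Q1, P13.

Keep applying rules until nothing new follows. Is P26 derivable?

Q1 and P13 hold, so V6 follows (Rule 2).
Q1 holds, so W25 follows (Rule 10).
Q1 and V6 hold, so R13 follows (Rule 4).
V6 holds, so P27 follows (Rule 12).
From P13 and P27, Rule 11 gives P23.
From R13, P23, and Q1, Rule 3 gives S14.
W25, S14, and P23 hold, so Q18 follows (Rule 6).
P13 and Q18 hold, so T29 follows (Rule 13).
R13 and T29 hold, so P26 follows (Rule 5).

Yes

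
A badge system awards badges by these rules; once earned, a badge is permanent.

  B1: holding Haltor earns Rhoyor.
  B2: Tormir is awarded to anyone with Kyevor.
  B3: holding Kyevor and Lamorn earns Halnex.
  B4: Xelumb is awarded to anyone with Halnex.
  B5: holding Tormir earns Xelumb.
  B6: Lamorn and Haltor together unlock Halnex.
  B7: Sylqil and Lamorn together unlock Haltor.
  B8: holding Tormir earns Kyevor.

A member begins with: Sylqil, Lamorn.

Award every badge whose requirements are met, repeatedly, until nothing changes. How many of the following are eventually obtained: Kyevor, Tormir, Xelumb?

With Sylqil and Lamorn, Haltor is earned (B7).
With Lamorn and Haltor, Halnex is earned (B6).
With Halnex, Xelumb is earned (B4).
Kyevor would need Tormir (B8), but Tormir is never earned.
Tormir would need Kyevor (B2), but Kyevor is never earned.
Xelumb: reached.
Reached: Xelumb — 1 of the 3.

1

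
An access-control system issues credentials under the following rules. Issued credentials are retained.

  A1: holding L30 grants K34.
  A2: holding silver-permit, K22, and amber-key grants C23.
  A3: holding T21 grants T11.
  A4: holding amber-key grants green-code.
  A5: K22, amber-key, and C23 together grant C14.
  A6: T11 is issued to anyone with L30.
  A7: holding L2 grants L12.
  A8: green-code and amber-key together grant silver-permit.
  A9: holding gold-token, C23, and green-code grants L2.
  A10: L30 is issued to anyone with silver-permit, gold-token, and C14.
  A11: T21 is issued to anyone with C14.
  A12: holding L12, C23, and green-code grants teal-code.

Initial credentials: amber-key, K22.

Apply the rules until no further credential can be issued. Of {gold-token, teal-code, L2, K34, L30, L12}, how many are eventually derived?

No rule produces gold-token, and it is not given.
teal-code would need L12, C23, and green-code (A12), but L12 is never granted.
L2 would need gold-token, C23, and green-code (A9), but gold-token is never granted.
K34 would need L30 (A1), but L30 is never granted.
L30 would need silver-permit, gold-token, and C14 (A10), but gold-token is never granted.
L12 would need L2 (A7), but L2 is never granted.
None of the 6 are reached.

0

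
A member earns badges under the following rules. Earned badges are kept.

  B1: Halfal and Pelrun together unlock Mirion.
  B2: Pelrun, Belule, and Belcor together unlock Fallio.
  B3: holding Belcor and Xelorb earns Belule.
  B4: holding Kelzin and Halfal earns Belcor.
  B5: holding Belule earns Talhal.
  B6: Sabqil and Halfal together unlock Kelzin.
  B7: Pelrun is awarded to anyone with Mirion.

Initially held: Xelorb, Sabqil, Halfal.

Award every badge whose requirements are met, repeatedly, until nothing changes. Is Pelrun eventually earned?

No

Pelrun would need Mirion (B7), but Mirion is never earned.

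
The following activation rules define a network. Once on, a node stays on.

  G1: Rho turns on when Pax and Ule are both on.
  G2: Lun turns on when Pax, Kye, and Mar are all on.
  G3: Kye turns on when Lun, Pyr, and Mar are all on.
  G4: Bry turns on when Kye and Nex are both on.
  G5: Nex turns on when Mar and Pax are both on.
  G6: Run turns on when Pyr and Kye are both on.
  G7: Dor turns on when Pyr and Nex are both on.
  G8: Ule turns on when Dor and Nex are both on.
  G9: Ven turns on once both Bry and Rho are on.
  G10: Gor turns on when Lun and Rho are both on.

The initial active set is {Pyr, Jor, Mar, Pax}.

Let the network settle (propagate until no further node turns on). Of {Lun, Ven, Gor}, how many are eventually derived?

Lun would need Pax, Kye, and Mar (G2), but Kye never turns on.
Ven would need Bry and Rho (G9), but Bry never turns on.
Gor would need Lun and Rho (G10), but Lun never turns on.
None of the 3 are reached.

0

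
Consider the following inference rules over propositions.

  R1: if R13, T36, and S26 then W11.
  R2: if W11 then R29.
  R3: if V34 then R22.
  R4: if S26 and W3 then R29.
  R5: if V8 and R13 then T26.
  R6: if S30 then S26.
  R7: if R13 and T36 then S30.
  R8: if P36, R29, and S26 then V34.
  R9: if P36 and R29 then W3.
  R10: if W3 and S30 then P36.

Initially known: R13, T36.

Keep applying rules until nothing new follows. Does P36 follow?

P36 would need W3 and S30 (R10), but W3 is never established.

No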